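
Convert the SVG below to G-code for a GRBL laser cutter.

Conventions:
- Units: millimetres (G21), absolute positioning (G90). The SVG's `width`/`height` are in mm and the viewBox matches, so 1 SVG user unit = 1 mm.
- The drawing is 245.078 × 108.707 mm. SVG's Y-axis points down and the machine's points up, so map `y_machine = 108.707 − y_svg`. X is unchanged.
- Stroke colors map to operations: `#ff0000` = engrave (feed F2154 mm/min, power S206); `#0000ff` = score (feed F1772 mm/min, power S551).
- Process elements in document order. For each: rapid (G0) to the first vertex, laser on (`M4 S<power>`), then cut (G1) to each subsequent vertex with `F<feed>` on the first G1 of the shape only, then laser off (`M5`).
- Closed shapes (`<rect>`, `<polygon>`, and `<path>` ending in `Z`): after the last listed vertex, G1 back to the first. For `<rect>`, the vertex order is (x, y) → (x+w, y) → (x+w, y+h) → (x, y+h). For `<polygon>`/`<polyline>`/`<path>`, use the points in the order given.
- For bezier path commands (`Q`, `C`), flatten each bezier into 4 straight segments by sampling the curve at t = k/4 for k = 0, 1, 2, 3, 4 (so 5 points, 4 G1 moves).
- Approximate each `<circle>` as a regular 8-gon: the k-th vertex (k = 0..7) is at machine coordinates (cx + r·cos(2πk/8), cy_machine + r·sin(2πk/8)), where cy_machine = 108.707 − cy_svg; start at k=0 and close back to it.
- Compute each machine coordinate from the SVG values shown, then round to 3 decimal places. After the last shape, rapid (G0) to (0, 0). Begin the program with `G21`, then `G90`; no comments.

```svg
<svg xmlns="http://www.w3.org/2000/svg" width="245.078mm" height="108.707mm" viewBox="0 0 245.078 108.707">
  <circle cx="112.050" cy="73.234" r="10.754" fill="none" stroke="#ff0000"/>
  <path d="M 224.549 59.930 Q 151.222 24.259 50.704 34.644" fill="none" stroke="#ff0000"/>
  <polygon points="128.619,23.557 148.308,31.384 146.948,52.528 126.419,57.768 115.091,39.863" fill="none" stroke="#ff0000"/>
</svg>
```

1 u = 1 mm; y_m = 108.707 − y.

[1] `<circle>` circle, #ff0000→engrave S206 F2154: (122.804,35.473) → (119.654,43.077) → (112.050,46.227) → (104.446,43.077) → (101.296,35.473) → (104.446,27.869) → (112.050,24.719) → (119.654,27.869) → (122.804,35.473) (closed)

[2] `<path>` quadratic bezier, #ff0000→engrave S206 F2154: (224.549,48.777) → (186.186,63.734) → (144.424,72.934) → (99.264,76.377) → (50.704,74.063)

[3] `<polygon>` regular polygon, #ff0000→engrave S206 F2154: (128.619,85.150) → (148.308,77.323) → (146.948,56.179) → (126.419,50.939) → (115.091,68.844) → (128.619,85.150) (closed)

G21
G90
G0 X122.804 Y35.473
M4 S206
G1 X119.654 Y43.077 F2154
G1 X112.050 Y46.227
G1 X104.446 Y43.077
G1 X101.296 Y35.473
G1 X104.446 Y27.869
G1 X112.050 Y24.719
G1 X119.654 Y27.869
G1 X122.804 Y35.473
M5
G0 X224.549 Y48.777
M4 S206
G1 X186.186 Y63.734 F2154
G1 X144.424 Y72.934
G1 X99.264 Y76.377
G1 X50.704 Y74.063
M5
G0 X128.619 Y85.150
M4 S206
G1 X148.308 Y77.323 F2154
G1 X146.948 Y56.179
G1 X126.419 Y50.939
G1 X115.091 Y68.844
G1 X128.619 Y85.150
M5
G0 X0.000 Y0.000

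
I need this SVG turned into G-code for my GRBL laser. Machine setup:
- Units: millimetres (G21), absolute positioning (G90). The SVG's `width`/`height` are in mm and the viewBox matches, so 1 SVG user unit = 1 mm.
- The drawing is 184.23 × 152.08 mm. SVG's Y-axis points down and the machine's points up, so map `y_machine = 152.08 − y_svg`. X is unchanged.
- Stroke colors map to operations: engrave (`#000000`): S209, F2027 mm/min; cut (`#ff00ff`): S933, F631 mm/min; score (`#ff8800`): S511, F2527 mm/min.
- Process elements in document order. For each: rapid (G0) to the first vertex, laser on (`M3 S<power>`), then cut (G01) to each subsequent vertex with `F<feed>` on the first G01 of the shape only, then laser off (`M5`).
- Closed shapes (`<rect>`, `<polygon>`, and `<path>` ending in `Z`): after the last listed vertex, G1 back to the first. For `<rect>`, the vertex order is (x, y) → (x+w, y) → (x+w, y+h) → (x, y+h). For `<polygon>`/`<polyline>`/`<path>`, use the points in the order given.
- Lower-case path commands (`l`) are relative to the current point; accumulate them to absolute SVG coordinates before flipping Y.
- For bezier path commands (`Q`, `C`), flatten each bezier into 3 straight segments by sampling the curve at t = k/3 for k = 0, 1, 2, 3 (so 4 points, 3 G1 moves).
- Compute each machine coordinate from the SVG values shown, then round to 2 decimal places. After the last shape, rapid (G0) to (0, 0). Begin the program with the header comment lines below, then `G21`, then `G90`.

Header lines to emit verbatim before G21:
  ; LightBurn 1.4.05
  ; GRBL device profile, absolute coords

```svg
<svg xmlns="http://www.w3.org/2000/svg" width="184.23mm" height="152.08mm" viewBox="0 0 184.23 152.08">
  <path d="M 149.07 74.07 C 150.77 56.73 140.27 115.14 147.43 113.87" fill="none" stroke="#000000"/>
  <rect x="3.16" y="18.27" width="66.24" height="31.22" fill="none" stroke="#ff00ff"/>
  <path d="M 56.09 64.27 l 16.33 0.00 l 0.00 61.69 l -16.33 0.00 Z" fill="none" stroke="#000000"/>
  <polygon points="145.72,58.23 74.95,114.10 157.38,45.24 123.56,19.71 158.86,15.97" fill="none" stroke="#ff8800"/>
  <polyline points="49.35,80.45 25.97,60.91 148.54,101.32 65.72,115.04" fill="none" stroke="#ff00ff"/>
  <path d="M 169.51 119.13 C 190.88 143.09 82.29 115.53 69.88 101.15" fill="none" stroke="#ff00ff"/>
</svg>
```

viewBox `0 0 184.23 152.08` with mm width/height → 1 unit = 1 mm. Flip: y_m = 152.08 − y_svg.

**Shape 1** — `<path>` cubic bezier, stroke `#000000` → engrave (S209, F2027). Control points (SVG): P0=(149.07,74.07), P1=(150.77,56.73), P2=(140.27,115.14), P3=(147.43,113.87); sampled at t=k/3. Machine vertices: (149.07,78.01) → (147.81,75.12) → (145.05,51.82) → (147.43,38.21). Open path.

**Shape 2** — `<rect>` rectangle, stroke `#ff00ff` → cut (S933, F631). Machine vertices: (3.16,133.81) → (69.40,133.81) → (69.40,102.59) → (3.16,102.59) → (3.16,133.81). Closed: final G1 returns to the first vertex.

**Shape 3** — `<path>` rectangle, stroke `#000000` → engrave (S209, F2027). Machine vertices: (56.09,87.81) → (72.42,87.81) → (72.42,26.12) → (56.09,26.12) → (56.09,87.81). Closed: final G1 returns to the first vertex.

**Shape 4** — `<polygon>` closed polygon, stroke `#ff8800` → score (S511, F2527). Machine vertices: (145.72,93.85) → (74.95,37.98) → (157.38,106.84) → (123.56,132.37) → (158.86,136.11) → (145.72,93.85). Closed: final G1 returns to the first vertex.

**Shape 5** — `<polyline>` open polyline, stroke `#ff00ff` → cut (S933, F631). Machine vertices: (49.35,71.63) → (25.97,91.17) → (148.54,50.76) → (65.72,37.04). Open path.

**Shape 6** — `<path>` cubic bezier, stroke `#ff00ff` → cut (S933, F631). Control points (SVG): P0=(169.51,119.13), P1=(190.88,143.09), P2=(82.29,115.53), P3=(69.88,101.15); sampled at t=k/3. Machine vertices: (169.51,32.95) → (155.94,23.77) → (105.97,34.55) → (69.88,50.93). Open path.

; LightBurn 1.4.05
; GRBL device profile, absolute coords
G21
G90
G0 X149.07 Y78.01
M3 S209
G01 X147.81 Y75.12 F2027
G01 X145.05 Y51.82
G01 X147.43 Y38.21
M5
G0 X3.16 Y133.81
M3 S933
G01 X69.40 Y133.81 F631
G01 X69.40 Y102.59
G01 X3.16 Y102.59
G01 X3.16 Y133.81
M5
G0 X56.09 Y87.81
M3 S209
G01 X72.42 Y87.81 F2027
G01 X72.42 Y26.12
G01 X56.09 Y26.12
G01 X56.09 Y87.81
M5
G0 X145.72 Y93.85
M3 S511
G01 X74.95 Y37.98 F2527
G01 X157.38 Y106.84
G01 X123.56 Y132.37
G01 X158.86 Y136.11
G01 X145.72 Y93.85
M5
G0 X49.35 Y71.63
M3 S933
G01 X25.97 Y91.17 F631
G01 X148.54 Y50.76
G01 X65.72 Y37.04
M5
G0 X169.51 Y32.95
M3 S933
G01 X155.94 Y23.77 F631
G01 X105.97 Y34.55
G01 X69.88 Y50.93
M5
G0 X0.00 Y0.00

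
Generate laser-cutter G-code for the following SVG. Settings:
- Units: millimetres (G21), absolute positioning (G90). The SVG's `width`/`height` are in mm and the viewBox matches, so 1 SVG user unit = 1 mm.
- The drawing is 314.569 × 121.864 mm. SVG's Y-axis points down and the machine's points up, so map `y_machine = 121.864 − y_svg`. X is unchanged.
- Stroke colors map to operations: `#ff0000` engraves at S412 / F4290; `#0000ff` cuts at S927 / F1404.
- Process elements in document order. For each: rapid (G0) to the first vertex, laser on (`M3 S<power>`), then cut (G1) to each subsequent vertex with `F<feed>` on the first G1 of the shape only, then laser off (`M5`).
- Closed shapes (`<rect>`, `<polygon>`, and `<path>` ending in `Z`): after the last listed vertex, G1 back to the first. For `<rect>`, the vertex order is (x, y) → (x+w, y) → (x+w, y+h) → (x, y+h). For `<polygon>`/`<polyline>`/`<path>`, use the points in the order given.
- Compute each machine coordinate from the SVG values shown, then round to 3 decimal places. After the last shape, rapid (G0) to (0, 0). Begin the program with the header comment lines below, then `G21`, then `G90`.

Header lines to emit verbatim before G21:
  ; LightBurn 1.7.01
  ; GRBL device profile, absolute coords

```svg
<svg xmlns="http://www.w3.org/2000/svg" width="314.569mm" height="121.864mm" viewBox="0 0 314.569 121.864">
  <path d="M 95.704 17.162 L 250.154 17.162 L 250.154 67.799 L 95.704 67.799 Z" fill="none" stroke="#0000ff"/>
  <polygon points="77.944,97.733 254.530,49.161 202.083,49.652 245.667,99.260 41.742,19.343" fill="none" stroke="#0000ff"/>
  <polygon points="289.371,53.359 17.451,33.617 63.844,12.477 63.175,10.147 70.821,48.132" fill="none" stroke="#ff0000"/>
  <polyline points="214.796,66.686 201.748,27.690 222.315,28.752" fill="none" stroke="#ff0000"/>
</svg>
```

; LightBurn 1.7.01
; GRBL device profile, absolute coords
G21
G90
G0 X95.704 Y104.702
M3 S927
G1 X250.154 Y104.702 F1404
G1 X250.154 Y54.065
G1 X95.704 Y54.065
G1 X95.704 Y104.702
M5
G0 X77.944 Y24.131
M3 S927
G1 X254.530 Y72.703 F1404
G1 X202.083 Y72.212
G1 X245.667 Y22.604
G1 X41.742 Y102.521
G1 X77.944 Y24.131
M5
G0 X289.371 Y68.505
M3 S412
G1 X17.451 Y88.247 F4290
G1 X63.844 Y109.387
G1 X63.175 Y111.717
G1 X70.821 Y73.732
G1 X289.371 Y68.505
M5
G0 X214.796 Y55.178
M3 S412
G1 X201.748 Y94.174 F4290
G1 X222.315 Y93.112
M5
G0 X0.000 Y0.000

viewBox `0 0 314.569 121.864` with mm width/height → 1 unit = 1 mm. Flip: y_m = 121.864 − y_svg.

**Shape 1** — `<path>` rectangle, stroke `#0000ff` → cut (S927, F1404). Machine vertices: (95.704,104.702) → (250.154,104.702) → (250.154,54.065) → (95.704,54.065) → (95.704,104.702). Closed: final G1 returns to the first vertex.

**Shape 2** — `<polygon>` closed polygon, stroke `#0000ff` → cut (S927, F1404). Machine vertices: (77.944,24.131) → (254.530,72.703) → (202.083,72.212) → (245.667,22.604) → (41.742,102.521) → (77.944,24.131). Closed: final G1 returns to the first vertex.

**Shape 3** — `<polygon>` closed polygon, stroke `#ff0000` → engrave (S412, F4290). Machine vertices: (289.371,68.505) → (17.451,88.247) → (63.844,109.387) → (63.175,111.717) → (70.821,73.732) → (289.371,68.505). Closed: final G1 returns to the first vertex.

**Shape 4** — `<polyline>` open polyline, stroke `#ff0000` → engrave (S412, F4290). Machine vertices: (214.796,55.178) → (201.748,94.174) → (222.315,93.112). Open path.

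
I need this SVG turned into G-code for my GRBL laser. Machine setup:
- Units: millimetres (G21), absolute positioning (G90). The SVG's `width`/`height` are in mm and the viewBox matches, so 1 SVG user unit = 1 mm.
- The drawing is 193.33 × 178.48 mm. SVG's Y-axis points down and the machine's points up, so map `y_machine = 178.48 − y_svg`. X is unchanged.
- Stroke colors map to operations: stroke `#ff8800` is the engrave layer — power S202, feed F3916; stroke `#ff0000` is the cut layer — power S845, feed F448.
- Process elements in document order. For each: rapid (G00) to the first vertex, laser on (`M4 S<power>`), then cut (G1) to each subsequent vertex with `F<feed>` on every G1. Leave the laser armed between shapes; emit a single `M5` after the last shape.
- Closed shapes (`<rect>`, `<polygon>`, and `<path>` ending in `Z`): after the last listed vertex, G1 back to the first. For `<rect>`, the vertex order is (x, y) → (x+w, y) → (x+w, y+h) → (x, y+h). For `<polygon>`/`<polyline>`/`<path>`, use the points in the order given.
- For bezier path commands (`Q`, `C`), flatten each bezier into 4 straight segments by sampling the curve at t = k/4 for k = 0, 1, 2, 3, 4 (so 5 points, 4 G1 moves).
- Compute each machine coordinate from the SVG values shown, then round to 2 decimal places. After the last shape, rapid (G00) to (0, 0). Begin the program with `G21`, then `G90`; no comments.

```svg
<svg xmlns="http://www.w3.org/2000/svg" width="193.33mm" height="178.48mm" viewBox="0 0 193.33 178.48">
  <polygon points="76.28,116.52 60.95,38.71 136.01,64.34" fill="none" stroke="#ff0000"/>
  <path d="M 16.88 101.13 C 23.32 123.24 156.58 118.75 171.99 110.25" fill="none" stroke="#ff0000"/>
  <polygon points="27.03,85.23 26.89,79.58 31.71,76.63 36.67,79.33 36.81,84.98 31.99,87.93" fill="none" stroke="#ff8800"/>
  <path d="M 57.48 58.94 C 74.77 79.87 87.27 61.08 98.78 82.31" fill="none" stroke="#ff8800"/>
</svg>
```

G21
G90
G00 X76.28 Y61.96
M4 S845
G1 X60.95 Y139.77 F448
G1 X136.01 Y114.14 F448
G1 X76.28 Y61.96 F448
G00 X16.88 Y77.35
M4 S845
G1 X41.67 Y65.40 F448
G1 X91.07 Y61.31 F448
G1 X142.16 Y62.96 F448
G1 X171.99 Y68.23 F448
G00 X27.03 Y93.25
M4 S202
G1 X26.89 Y98.90 F3916
G1 X31.71 Y101.85 F3916
G1 X36.67 Y99.15 F3916
G1 X36.81 Y93.50 F3916
G1 X31.99 Y90.55 F3916
G1 X27.03 Y93.25 F3916
G00 X57.48 Y119.54
M4 S202
G1 X69.61 Y110.04 F3916
G1 X80.30 Y107.97 F3916
G1 X89.90 Y105.83 F3916
G1 X98.78 Y96.17 F3916
M5
G00 X0.00 Y0.00

1 u = 1 mm; y_m = 178.48 − y.

[1] `<polygon>` regular polygon, #ff0000→cut S845 F448: (76.28,61.96) → (60.95,139.77) → (136.01,114.14) → (76.28,61.96) (closed)

[2] `<path>` cubic bezier, #ff0000→cut S845 F448: (16.88,77.35) → (41.67,65.40) → (91.07,61.31) → (142.16,62.96) → (171.99,68.23)

[3] `<polygon>` regular polygon, #ff8800→engrave S202 F3916: (27.03,93.25) → (26.89,98.90) → (31.71,101.85) → (36.67,99.15) → (36.81,93.50) → (31.99,90.55) → (27.03,93.25) (closed)

[4] `<path>` cubic bezier, #ff8800→engrave S202 F3916: (57.48,119.54) → (69.61,110.04) → (80.30,107.97) → (89.90,105.83) → (98.78,96.17)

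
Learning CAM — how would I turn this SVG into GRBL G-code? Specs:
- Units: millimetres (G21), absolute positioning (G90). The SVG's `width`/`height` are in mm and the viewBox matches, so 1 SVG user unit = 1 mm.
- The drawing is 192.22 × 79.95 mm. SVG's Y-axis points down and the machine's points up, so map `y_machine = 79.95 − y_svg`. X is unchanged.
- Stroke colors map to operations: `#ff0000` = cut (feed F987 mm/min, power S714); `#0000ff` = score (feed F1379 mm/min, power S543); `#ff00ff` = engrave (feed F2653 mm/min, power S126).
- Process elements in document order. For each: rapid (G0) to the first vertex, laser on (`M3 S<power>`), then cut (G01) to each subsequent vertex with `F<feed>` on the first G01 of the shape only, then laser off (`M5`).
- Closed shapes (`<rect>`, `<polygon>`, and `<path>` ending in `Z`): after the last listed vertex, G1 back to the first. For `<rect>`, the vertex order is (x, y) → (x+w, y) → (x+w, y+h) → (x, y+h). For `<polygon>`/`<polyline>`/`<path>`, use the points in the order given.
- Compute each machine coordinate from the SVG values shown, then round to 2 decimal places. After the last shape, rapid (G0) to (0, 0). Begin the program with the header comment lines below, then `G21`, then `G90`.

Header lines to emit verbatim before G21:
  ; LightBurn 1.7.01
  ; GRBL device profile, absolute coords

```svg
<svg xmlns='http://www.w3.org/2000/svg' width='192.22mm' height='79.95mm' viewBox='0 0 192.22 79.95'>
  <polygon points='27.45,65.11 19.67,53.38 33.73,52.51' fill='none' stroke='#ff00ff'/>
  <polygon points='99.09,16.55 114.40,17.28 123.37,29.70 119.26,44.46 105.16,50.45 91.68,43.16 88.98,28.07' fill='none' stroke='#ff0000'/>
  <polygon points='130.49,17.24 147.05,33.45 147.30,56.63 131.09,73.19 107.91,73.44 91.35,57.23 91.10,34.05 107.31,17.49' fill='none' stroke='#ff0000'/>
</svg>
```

; LightBurn 1.7.01
; GRBL device profile, absolute coords
G21
G90
G0 X27.45 Y14.84
M3 S126
G01 X19.67 Y26.57 F2653
G01 X33.73 Y27.44
G01 X27.45 Y14.84
M5
G0 X99.09 Y63.40
M3 S714
G01 X114.40 Y62.67 F987
G01 X123.37 Y50.25
G01 X119.26 Y35.49
G01 X105.16 Y29.50
G01 X91.68 Y36.79
G01 X88.98 Y51.88
G01 X99.09 Y63.40
M5
G0 X130.49 Y62.71
M3 S714
G01 X147.05 Y46.50 F987
G01 X147.30 Y23.32
G01 X131.09 Y6.76
G01 X107.91 Y6.51
G01 X91.35 Y22.72
G01 X91.10 Y45.90
G01 X107.31 Y62.46
G01 X130.49 Y62.71
M5
G0 X0.00 Y0.00

Since the viewBox matches the mm dimensions, user units are millimetres directly. The only transform is the Y-flip y_m = 79.95 − y_svg.

Shape 1 is a regular polygon drawn with `<polygon>`. Its stroke #ff00ff means engrave at S126, F2653. After flipping Y the toolpath is (27.45,14.84) → (19.67,26.57) → (33.73,27.44) → (27.45,14.84), returning to the start.

Shape 2 is a regular polygon drawn with `<polygon>`. Its stroke #ff0000 means cut at S714, F987. After flipping Y the toolpath is (99.09,63.40) → (114.40,62.67) → (123.37,50.25) → (119.26,35.49) → (105.16,29.50) → (91.68,36.79) → (88.98,51.88) → (99.09,63.40), returning to the start.

Shape 3 is a regular polygon drawn with `<polygon>`. Its stroke #ff0000 means cut at S714, F987. After flipping Y the toolpath is (130.49,62.71) → (147.05,46.50) → (147.30,23.32) → (131.09,6.76) → (107.91,6.51) → (91.35,22.72) → (91.10,45.90) → (107.31,62.46) → (130.49,62.71), returning to the start.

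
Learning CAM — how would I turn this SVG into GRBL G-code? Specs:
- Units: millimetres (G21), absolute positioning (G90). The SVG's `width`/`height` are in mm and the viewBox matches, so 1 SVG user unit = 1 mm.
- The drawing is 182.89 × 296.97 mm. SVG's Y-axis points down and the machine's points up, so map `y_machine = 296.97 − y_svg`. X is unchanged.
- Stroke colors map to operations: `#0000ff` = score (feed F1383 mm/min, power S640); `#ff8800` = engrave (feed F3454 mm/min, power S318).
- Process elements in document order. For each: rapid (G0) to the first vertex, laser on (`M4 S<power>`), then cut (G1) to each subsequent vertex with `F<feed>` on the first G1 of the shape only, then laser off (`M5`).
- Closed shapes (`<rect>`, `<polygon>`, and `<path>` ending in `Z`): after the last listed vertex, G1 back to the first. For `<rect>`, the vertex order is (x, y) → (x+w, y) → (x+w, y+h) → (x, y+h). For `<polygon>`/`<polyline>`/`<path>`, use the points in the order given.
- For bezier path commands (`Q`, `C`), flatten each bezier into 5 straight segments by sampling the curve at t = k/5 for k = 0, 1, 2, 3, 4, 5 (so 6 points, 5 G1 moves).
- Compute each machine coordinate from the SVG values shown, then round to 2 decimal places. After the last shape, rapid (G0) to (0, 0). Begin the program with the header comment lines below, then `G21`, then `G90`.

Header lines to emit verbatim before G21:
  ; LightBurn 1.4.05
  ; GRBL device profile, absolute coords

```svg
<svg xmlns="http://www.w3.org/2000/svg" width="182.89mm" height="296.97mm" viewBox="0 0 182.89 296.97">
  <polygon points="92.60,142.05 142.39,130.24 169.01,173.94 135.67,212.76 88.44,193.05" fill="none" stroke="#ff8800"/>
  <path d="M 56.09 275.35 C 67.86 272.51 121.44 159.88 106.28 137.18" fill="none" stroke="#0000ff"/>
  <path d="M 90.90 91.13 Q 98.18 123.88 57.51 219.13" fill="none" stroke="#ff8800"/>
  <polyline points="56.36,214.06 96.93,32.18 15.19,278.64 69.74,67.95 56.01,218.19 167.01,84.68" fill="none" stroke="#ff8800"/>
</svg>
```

; LightBurn 1.4.05
; GRBL device profile, absolute coords
G21
G90
G0 X92.60 Y154.92
M4 S318
G1 X142.39 Y166.73 F3454
G1 X169.01 Y123.03
G1 X135.67 Y84.21
G1 X88.44 Y103.92
G1 X92.60 Y154.92
M5
G0 X56.09 Y21.62
M4 S640
G1 X67.28 Y34.90 F1383
G1 X83.21 Y64.95
G1 X98.55 Y102.17
G1 X108.01 Y136.98
G1 X106.28 Y159.79
M5
G0 X90.90 Y205.84
M4 S318
G1 X91.89 Y190.24 F3454
G1 X89.05 Y169.64
G1 X82.37 Y144.04
G1 X71.86 Y113.44
G1 X57.51 Y77.84
M5
G0 X56.36 Y82.91
M4 S318
G1 X96.93 Y264.79 F3454
G1 X15.19 Y18.33
G1 X69.74 Y229.02
G1 X56.01 Y78.78
G1 X167.01 Y212.29
M5
G0 X0.00 Y0.00

viewBox `0 0 182.89 296.97` with mm width/height → 1 unit = 1 mm. Flip: y_m = 296.97 − y_svg.

**Shape 1** — `<polygon>` regular polygon, stroke `#ff8800` → engrave (S318, F3454). Machine vertices: (92.60,154.92) → (142.39,166.73) → (169.01,123.03) → (135.67,84.21) → (88.44,103.92) → (92.60,154.92). Closed: final G1 returns to the first vertex.

**Shape 2** — `<path>` cubic bezier, stroke `#0000ff` → score (S640, F1383). Control points (SVG): P0=(56.09,275.35), P1=(67.86,272.51), P2=(121.44,159.88), P3=(106.28,137.18); sampled at t=k/5. Machine vertices: (56.09,21.62) → (67.28,34.90) → (83.21,64.95) → (98.55,102.17) → (108.01,136.98) → (106.28,159.79). Open path.

**Shape 3** — `<path>` quadratic bezier, stroke `#ff8800` → engrave (S318, F3454). Control points (SVG): P0=(90.90,91.13), P1=(98.18,123.88), P2=(57.51,219.13); sampled at t=k/5. Machine vertices: (90.90,205.84) → (91.89,190.24) → (89.05,169.64) → (82.37,144.04) → (71.86,113.44) → (57.51,77.84). Open path.

**Shape 4** — `<polyline>` open polyline, stroke `#ff8800` → engrave (S318, F3454). Machine vertices: (56.36,82.91) → (96.93,264.79) → (15.19,18.33) → (69.74,229.02) → (56.01,78.78) → (167.01,212.29). Open path.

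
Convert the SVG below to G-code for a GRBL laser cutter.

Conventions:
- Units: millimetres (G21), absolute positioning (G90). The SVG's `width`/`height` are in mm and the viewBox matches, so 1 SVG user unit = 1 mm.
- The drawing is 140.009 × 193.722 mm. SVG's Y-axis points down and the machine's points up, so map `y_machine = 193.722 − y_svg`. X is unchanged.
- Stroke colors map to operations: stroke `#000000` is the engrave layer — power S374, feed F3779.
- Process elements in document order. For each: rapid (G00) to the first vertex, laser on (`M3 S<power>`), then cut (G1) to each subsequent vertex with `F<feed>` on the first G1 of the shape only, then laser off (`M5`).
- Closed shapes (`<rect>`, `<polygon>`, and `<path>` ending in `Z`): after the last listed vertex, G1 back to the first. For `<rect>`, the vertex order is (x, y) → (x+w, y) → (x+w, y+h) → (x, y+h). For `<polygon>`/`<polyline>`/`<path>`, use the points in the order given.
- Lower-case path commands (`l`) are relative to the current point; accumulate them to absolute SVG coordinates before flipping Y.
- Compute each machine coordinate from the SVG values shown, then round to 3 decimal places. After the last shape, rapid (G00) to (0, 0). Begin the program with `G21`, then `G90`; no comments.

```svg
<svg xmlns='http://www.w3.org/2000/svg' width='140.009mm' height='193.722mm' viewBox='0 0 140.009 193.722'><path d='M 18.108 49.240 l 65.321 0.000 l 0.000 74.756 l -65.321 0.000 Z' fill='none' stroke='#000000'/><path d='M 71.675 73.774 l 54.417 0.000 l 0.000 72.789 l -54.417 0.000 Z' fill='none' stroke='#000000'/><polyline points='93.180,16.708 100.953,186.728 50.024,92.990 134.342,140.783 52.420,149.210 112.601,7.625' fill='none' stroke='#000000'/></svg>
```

G21
G90
G00 X18.108 Y144.482
M3 S374
G1 X83.429 Y144.482 F3779
G1 X83.429 Y69.726
G1 X18.108 Y69.726
G1 X18.108 Y144.482
M5
G00 X71.675 Y119.948
M3 S374
G1 X126.092 Y119.948 F3779
G1 X126.092 Y47.159
G1 X71.675 Y47.159
G1 X71.675 Y119.948
M5
G00 X93.180 Y177.014
M3 S374
G1 X100.953 Y6.994 F3779
G1 X50.024 Y100.732
G1 X134.342 Y52.939
G1 X52.420 Y44.512
G1 X112.601 Y186.097
M5
G00 X0.000 Y0.000

viewBox `0 0 140.009 193.722` with mm width/height → 1 unit = 1 mm. Flip: y_m = 193.722 − y_svg.

**Shape 1** — `<path>` rectangle, stroke `#000000` → engrave (S374, F3779). Machine vertices: (18.108,144.482) → (83.429,144.482) → (83.429,69.726) → (18.108,69.726) → (18.108,144.482). Closed: final G1 returns to the first vertex.

**Shape 2** — `<path>` rectangle, stroke `#000000` → engrave (S374, F3779). Machine vertices: (71.675,119.948) → (126.092,119.948) → (126.092,47.159) → (71.675,47.159) → (71.675,119.948). Closed: final G1 returns to the first vertex.

**Shape 3** — `<polyline>` open polyline, stroke `#000000` → engrave (S374, F3779). Machine vertices: (93.180,177.014) → (100.953,6.994) → (50.024,100.732) → (134.342,52.939) → (52.420,44.512) → (112.601,186.097). Open path.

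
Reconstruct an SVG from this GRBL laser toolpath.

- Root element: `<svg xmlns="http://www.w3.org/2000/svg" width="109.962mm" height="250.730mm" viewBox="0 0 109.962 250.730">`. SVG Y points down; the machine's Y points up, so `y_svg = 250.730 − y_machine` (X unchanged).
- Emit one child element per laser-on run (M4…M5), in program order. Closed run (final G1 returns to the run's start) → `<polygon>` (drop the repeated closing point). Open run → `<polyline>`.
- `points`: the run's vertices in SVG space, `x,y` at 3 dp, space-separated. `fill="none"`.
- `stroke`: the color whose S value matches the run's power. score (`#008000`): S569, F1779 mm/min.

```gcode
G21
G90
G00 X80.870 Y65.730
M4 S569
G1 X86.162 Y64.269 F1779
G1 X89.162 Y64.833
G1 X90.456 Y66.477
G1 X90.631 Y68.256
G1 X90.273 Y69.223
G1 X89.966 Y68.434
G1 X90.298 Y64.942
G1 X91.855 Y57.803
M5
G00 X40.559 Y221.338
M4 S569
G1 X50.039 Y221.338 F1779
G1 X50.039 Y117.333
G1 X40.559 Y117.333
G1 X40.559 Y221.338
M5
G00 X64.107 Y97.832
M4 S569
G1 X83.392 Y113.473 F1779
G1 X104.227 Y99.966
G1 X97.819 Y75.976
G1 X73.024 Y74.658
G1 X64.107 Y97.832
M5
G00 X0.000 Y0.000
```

Machine Y-up, SVG Y-down with viewBox height 250.730, so y_svg = 250.730 − y_machine; X carries over. Every run uses S569, so all elements get stroke `#008000` (score).

Run 1: The run is open, so emit a `<polyline>` with points (Y-flipped): 80.870,185.000 86.162,186.461 89.162,185.897 90.456,184.253 90.631,182.474 90.273,181.507 89.966,182.296 90.298,185.788 91.855,192.927.

Run 2: The run returns to its start, so emit a `<polygon>` with points (Y-flipped): 40.559,29.392 50.039,29.392 50.039,133.397 40.559,133.397.

Run 3: The run returns to its start, so emit a `<polygon>` with points (Y-flipped): 64.107,152.898 83.392,137.257 104.227,150.764 97.819,174.754 73.024,176.072.

<svg xmlns="http://www.w3.org/2000/svg" width="109.962mm" height="250.730mm" viewBox="0 0 109.962 250.730">
  <polyline points="80.870,185.000 86.162,186.461 89.162,185.897 90.456,184.253 90.631,182.474 90.273,181.507 89.966,182.296 90.298,185.788 91.855,192.927" fill="none" stroke="#008000"/>
  <polygon points="40.559,29.392 50.039,29.392 50.039,133.397 40.559,133.397" fill="none" stroke="#008000"/>
  <polygon points="64.107,152.898 83.392,137.257 104.227,150.764 97.819,174.754 73.024,176.072" fill="none" stroke="#008000"/>
</svg>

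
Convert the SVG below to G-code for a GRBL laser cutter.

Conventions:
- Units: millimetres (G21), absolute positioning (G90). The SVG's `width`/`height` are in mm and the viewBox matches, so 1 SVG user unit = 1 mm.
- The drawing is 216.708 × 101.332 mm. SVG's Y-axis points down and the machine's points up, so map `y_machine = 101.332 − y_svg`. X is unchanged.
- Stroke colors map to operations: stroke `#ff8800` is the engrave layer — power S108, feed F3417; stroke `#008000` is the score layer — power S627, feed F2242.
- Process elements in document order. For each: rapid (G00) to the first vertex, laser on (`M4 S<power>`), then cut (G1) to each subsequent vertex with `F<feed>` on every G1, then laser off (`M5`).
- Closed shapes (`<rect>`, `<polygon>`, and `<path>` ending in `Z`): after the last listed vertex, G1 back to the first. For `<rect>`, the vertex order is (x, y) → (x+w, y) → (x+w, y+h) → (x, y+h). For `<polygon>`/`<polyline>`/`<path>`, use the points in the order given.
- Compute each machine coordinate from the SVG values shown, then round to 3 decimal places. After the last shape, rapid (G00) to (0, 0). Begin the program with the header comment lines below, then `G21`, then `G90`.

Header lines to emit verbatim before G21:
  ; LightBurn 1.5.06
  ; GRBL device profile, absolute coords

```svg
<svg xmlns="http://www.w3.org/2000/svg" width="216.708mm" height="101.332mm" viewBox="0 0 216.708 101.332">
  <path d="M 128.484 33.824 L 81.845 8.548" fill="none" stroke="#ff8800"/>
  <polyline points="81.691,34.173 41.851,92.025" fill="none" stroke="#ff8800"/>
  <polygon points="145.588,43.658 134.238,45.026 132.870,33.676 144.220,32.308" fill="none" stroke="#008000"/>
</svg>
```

1 u = 1 mm; y_m = 101.332 − y.

[1] `<path>` line segment, #ff8800→engrave S108 F3417: (128.484,67.508) → (81.845,92.784)

[2] `<polyline>` line segment, #ff8800→engrave S108 F3417: (81.691,67.159) → (41.851,9.307)

[3] `<polygon>` regular polygon, #008000→score S627 F2242: (145.588,57.674) → (134.238,56.306) → (132.870,67.656) → (144.220,69.024) → (145.588,57.674) (closed)

; LightBurn 1.5.06
; GRBL device profile, absolute coords
G21
G90
G00 X128.484 Y67.508
M4 S108
G1 X81.845 Y92.784 F3417
M5
G00 X81.691 Y67.159
M4 S108
G1 X41.851 Y9.307 F3417
M5
G00 X145.588 Y57.674
M4 S627
G1 X134.238 Y56.306 F2242
G1 X132.870 Y67.656 F2242
G1 X144.220 Y69.024 F2242
G1 X145.588 Y57.674 F2242
M5
G00 X0.000 Y0.000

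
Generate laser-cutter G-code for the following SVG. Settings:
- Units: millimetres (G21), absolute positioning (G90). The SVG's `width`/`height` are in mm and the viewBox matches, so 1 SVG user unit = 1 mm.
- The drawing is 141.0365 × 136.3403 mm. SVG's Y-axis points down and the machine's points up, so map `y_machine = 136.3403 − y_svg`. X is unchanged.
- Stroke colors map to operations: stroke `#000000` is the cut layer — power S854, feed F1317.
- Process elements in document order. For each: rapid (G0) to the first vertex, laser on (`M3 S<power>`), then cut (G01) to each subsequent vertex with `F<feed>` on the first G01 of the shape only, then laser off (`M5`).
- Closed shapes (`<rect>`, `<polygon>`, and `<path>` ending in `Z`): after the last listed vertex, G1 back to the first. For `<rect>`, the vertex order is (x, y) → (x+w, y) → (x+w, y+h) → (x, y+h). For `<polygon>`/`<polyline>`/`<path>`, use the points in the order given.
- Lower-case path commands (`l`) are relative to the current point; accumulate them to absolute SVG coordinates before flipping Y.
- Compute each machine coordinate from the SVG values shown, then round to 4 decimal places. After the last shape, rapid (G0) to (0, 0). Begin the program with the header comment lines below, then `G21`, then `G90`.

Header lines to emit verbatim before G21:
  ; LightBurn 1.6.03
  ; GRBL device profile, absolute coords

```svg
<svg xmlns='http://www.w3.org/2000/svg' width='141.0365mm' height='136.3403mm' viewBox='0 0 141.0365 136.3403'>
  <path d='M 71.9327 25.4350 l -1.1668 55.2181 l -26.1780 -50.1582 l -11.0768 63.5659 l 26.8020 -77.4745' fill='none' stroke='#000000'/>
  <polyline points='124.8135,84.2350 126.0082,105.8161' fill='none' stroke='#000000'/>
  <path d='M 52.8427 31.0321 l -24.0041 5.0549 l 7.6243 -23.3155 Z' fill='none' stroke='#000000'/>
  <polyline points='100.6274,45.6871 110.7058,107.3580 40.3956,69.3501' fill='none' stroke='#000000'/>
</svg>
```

; LightBurn 1.6.03
; GRBL device profile, absolute coords
G21
G90
G0 X71.9327 Y110.9053
M3 S854
G01 X70.7659 Y55.6872 F1317
G01 X44.5879 Y105.8454
G01 X33.5111 Y42.2795
G01 X60.3131 Y119.7540
M5
G0 X124.8135 Y52.1053
M3 S854
G01 X126.0082 Y30.5242 F1317
M5
G0 X52.8427 Y105.3082
M3 S854
G01 X28.8386 Y100.2533 F1317
G01 X36.4629 Y123.5688
G01 X52.8427 Y105.3082
M5
G0 X100.6274 Y90.6532
M3 S854
G01 X110.7058 Y28.9823 F1317
G01 X40.3956 Y66.9902
M5
G0 X0.0000 Y0.0000

viewBox `0 0 141.0365 136.3403` with mm width/height → 1 unit = 1 mm. Flip: y_m = 136.3403 − y_svg.

**Shape 1** — `<path>` open polyline, stroke `#000000` → cut (S854, F1317). Machine vertices: (71.9327,110.9053) → (70.7659,55.6872) → (44.5879,105.8454) → (33.5111,42.2795) → (60.3131,119.7540). Open path.

**Shape 2** — `<polyline>` line segment, stroke `#000000` → cut (S854, F1317). Machine vertices: (124.8135,52.1053) → (126.0082,30.5242). Open path.

**Shape 3** — `<path>` regular polygon, stroke `#000000` → cut (S854, F1317). Machine vertices: (52.8427,105.3082) → (28.8386,100.2533) → (36.4629,123.5688) → (52.8427,105.3082). Closed: final G1 returns to the first vertex.

**Shape 4** — `<polyline>` open polyline, stroke `#000000` → cut (S854, F1317). Machine vertices: (100.6274,90.6532) → (110.7058,28.9823) → (40.3956,66.9902). Open path.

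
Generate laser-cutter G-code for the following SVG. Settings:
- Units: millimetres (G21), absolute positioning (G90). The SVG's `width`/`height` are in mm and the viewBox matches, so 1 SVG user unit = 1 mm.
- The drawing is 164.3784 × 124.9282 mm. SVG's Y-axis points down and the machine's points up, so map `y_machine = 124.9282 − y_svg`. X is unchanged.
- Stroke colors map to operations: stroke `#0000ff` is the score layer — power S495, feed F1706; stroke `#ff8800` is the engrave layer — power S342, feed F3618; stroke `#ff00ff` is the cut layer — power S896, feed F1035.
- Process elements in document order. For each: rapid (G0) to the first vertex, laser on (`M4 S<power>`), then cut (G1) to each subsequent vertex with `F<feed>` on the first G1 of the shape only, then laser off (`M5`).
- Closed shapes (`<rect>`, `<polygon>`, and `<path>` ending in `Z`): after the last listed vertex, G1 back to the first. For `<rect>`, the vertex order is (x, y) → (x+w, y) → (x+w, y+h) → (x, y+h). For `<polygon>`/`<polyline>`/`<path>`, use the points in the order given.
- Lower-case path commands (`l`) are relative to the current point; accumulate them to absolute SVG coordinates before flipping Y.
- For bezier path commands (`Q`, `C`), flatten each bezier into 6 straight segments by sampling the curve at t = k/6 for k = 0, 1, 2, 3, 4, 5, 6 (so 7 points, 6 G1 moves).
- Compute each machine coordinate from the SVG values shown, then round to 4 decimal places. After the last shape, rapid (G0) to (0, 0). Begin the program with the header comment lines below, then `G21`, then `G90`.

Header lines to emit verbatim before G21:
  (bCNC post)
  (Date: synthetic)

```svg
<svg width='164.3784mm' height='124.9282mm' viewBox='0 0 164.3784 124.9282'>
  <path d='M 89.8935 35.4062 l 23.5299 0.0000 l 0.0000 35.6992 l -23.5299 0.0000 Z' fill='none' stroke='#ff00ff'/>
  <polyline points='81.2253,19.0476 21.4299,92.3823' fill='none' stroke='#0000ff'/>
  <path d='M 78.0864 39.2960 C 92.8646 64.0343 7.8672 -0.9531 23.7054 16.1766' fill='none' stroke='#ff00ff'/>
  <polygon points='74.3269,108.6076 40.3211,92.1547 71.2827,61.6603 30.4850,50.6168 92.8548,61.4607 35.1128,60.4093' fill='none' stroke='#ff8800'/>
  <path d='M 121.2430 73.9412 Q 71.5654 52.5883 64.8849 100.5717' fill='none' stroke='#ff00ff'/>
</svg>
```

(bCNC post)
(Date: synthetic)
G21
G90
G0 X89.8935 Y89.5220
M4 S896
G1 X113.4234 Y89.5220 F1035
G1 X113.4234 Y53.8228
G1 X89.8935 Y53.8228
G1 X89.8935 Y89.5220
M5
G0 X81.2253 Y105.8806
M4 S495
G1 X21.4299 Y32.5459 F1706
M5
G0 X78.0864 Y85.6322
M4 S896
G1 X78.0896 Y79.9446 F1035
G1 X67.0361 Y84.4379
G1 X50.4984 Y94.3387
G1 X34.0490 Y104.8735
G1 X23.2605 Y111.2689
G1 X23.7054 Y108.7516
M5
G0 X74.3269 Y16.3206
M4 S342
G1 X40.3211 Y32.7735 F3618
G1 X71.2827 Y63.2679
G1 X30.4850 Y74.3114
G1 X92.8548 Y63.4675
G1 X35.1128 Y64.5189
G1 X74.3269 Y16.3206
M5
G0 X121.2430 Y50.9870
M4 S896
G1 X105.8782 Y56.1786 F1035
G1 X92.9021 Y57.5182
G1 X82.3147 Y55.0058
G1 X74.1160 Y48.6414
G1 X68.3061 Y38.4250
G1 X64.8849 Y24.3565
M5
G0 X0.0000 Y0.0000

Since the viewBox matches the mm dimensions, user units are millimetres directly. The only transform is the Y-flip y_m = 124.9282 − y_svg.

Shape 1 is a rectangle drawn with `<path>`. Its stroke #ff00ff means cut at S896, F1035. After flipping Y the toolpath is (89.8935,89.5220) → (113.4234,89.5220) → (113.4234,53.8228) → (89.8935,53.8228) → (89.8935,89.5220), returning to the start.

Shape 2 is a line segment drawn with `<polyline>`. Its stroke #0000ff means score at S495, F1706. After flipping Y the toolpath is (81.2253,105.8806) → (21.4299,32.5459).

Shape 3 is a cubic bezier drawn with `<path>`. Its stroke #ff00ff means cut at S896, F1035. After flipping Y the toolpath is (78.0864,85.6322) → (78.0896,79.9446) → (67.0361,84.4379) → (50.4984,94.3387) → (34.0490,104.8735) → (23.2605,111.2689) → (23.7054,108.7516).

Shape 4 is a closed polygon drawn with `<polygon>`. Its stroke #ff8800 means engrave at S342, F3618. After flipping Y the toolpath is (74.3269,16.3206) → (40.3211,32.7735) → (71.2827,63.2679) → (30.4850,74.3114) → (92.8548,63.4675) → (35.1128,64.5189) → (74.3269,16.3206), returning to the start.

Shape 5 is a quadratic bezier drawn with `<path>`. Its stroke #ff00ff means cut at S896, F1035. After flipping Y the toolpath is (121.2430,50.9870) → (105.8782,56.1786) → (92.9021,57.5182) → (82.3147,55.0058) → (74.1160,48.6414) → (68.3061,38.4250) → (64.8849,24.3565).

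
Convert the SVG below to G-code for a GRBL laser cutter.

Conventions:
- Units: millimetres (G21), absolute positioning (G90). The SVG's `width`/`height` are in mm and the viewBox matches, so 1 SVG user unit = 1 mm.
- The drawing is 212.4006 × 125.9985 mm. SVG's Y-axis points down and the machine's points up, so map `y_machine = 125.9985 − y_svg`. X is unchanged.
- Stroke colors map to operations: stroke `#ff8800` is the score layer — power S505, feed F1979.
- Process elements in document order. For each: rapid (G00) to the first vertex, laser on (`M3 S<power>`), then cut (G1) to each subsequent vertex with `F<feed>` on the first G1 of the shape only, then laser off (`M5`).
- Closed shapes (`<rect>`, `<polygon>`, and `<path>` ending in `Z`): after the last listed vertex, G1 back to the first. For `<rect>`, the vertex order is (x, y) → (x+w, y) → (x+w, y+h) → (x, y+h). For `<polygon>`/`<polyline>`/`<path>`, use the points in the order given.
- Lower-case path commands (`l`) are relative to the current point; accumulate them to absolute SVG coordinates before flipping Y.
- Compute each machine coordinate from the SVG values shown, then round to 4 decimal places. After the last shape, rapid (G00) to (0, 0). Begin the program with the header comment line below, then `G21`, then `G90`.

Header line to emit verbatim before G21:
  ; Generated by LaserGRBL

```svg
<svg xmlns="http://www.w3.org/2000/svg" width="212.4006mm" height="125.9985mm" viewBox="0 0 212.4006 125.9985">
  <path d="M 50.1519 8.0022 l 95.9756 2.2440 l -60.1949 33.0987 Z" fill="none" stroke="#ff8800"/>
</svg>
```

1 u = 1 mm; y_m = 125.9985 − y.

[1] `<path>` closed polygon, #ff8800→score S505 F1979: (50.1519,117.9963) → (146.1275,115.7523) → (85.9326,82.6536) → (50.1519,117.9963) (closed)

; Generated by LaserGRBL
G21
G90
G00 X50.1519 Y117.9963
M3 S505
G1 X146.1275 Y115.7523 F1979
G1 X85.9326 Y82.6536
G1 X50.1519 Y117.9963
M5
G00 X0.0000 Y0.0000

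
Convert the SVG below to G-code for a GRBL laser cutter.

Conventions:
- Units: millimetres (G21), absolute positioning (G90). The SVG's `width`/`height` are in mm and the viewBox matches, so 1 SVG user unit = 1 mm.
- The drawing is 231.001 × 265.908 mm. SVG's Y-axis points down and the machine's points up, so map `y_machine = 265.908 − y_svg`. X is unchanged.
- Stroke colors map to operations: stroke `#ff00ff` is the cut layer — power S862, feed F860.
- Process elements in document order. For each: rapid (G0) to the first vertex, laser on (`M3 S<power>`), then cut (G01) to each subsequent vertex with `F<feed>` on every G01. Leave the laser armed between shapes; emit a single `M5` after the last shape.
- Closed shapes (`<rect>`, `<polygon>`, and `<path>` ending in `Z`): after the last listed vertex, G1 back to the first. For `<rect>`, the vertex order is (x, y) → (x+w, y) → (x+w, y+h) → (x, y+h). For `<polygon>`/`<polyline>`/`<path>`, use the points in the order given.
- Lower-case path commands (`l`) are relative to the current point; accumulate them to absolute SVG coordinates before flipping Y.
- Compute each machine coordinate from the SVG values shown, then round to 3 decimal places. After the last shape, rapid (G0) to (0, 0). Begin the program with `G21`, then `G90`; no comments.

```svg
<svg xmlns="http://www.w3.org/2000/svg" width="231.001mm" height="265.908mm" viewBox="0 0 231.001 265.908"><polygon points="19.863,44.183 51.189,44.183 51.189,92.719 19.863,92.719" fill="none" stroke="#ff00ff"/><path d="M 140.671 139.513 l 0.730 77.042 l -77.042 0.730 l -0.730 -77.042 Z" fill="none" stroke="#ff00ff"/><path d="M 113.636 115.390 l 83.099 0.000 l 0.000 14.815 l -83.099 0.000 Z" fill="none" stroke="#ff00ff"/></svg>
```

Since the viewBox matches the mm dimensions, user units are millimetres directly. The only transform is the Y-flip y_m = 265.908 − y_svg.

Shape 1 is a rectangle drawn with `<polygon>`. Its stroke #ff00ff means cut at S862, F860. After flipping Y the toolpath is (19.863,221.725) → (51.189,221.725) → (51.189,173.189) → (19.863,173.189) → (19.863,221.725), returning to the start.

Shape 2 is a regular polygon drawn with `<path>`. Its stroke #ff00ff means cut at S862, F860. After flipping Y the toolpath is (140.671,126.395) → (141.401,49.353) → (64.359,48.623) → (63.629,125.665) → (140.671,126.395), returning to the start.

Shape 3 is a rectangle drawn with `<path>`. Its stroke #ff00ff means cut at S862, F860. After flipping Y the toolpath is (113.636,150.518) → (196.735,150.518) → (196.735,135.703) → (113.636,135.703) → (113.636,150.518), returning to the start.

G21
G90
G0 X19.863 Y221.725
M3 S862
G01 X51.189 Y221.725 F860
G01 X51.189 Y173.189 F860
G01 X19.863 Y173.189 F860
G01 X19.863 Y221.725 F860
G0 X140.671 Y126.395
M3 S862
G01 X141.401 Y49.353 F860
G01 X64.359 Y48.623 F860
G01 X63.629 Y125.665 F860
G01 X140.671 Y126.395 F860
G0 X113.636 Y150.518
M3 S862
G01 X196.735 Y150.518 F860
G01 X196.735 Y135.703 F860
G01 X113.636 Y135.703 F860
G01 X113.636 Y150.518 F860
M5
G0 X0.000 Y0.000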